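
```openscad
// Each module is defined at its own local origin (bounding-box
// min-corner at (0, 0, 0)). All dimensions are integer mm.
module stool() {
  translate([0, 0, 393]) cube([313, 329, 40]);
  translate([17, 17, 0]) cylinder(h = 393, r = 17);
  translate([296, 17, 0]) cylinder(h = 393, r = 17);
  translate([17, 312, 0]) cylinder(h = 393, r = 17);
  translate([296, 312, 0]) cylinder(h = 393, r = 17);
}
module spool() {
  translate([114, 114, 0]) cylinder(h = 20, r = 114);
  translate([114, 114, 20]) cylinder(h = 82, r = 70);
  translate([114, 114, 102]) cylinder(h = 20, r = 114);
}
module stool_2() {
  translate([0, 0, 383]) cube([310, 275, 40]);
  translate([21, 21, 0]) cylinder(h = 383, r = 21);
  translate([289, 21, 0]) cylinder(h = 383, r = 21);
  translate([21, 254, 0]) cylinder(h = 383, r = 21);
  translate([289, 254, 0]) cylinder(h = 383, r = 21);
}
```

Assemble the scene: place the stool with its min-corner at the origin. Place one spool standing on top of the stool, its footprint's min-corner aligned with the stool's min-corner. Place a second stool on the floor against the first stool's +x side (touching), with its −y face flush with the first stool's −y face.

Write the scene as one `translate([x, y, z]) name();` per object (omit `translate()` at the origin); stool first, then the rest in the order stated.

stool();
translate([0, 0, 433]) spool();
translate([313, 0, 0]) stool_2();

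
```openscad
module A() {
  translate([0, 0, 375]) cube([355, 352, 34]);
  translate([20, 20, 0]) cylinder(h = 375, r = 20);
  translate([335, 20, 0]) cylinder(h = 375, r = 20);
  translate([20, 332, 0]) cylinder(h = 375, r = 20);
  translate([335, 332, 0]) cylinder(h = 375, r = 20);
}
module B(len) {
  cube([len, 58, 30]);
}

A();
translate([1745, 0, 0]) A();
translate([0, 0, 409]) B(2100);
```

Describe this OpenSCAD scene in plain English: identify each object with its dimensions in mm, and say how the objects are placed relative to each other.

A is a simple wooden stool: a rectangular seat 355 mm (x) by 352 mm (y), 34 mm thick, top face at z = 409 mm, on four round legs, each 40 mm in diameter. The legs rest on z = 0, each leg's axis is inset half a diameter from the nearest pair of seat edges (so the leg's bounding box is flush with the corner).

B is a rectangular beam 2100 mm long (x), 58 mm deep (y), 30 mm thick (z).

The beam spans the tops of two stools placed 1390 mm apart, resting at z = 409 mm.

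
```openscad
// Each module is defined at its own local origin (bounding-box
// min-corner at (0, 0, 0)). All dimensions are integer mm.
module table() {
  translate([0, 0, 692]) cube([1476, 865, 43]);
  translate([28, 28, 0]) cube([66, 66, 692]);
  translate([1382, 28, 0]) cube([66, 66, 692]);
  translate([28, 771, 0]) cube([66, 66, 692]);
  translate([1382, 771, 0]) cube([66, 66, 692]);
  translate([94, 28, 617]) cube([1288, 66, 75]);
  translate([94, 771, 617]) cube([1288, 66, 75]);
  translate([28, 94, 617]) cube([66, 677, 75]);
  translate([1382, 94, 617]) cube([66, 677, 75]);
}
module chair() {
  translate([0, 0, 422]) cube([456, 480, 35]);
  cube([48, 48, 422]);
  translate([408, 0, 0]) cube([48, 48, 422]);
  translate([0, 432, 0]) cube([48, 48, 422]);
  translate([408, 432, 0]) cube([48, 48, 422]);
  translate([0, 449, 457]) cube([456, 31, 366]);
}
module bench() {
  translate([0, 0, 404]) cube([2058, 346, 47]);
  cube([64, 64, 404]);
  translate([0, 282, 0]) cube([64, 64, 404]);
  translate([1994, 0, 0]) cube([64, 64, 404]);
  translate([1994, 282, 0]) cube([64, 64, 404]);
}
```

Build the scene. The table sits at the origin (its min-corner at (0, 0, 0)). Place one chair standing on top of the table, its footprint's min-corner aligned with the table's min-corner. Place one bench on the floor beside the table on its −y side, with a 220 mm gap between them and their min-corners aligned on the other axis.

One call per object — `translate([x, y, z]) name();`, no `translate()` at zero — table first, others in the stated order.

table();
translate([0, 0, 735]) chair();
translate([0, -566, 0]) bench();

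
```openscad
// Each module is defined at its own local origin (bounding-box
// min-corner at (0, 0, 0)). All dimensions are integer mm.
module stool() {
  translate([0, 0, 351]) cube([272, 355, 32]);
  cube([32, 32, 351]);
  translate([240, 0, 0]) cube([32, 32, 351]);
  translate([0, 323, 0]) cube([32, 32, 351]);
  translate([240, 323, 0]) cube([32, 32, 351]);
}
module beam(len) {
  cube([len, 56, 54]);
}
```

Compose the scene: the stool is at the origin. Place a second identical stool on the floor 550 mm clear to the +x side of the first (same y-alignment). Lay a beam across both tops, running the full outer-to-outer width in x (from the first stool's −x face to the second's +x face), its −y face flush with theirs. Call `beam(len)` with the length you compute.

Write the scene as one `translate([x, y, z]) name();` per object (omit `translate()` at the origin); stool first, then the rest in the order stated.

stool();
translate([822, 0, 0]) stool();
translate([0, 0, 383]) beam(1094);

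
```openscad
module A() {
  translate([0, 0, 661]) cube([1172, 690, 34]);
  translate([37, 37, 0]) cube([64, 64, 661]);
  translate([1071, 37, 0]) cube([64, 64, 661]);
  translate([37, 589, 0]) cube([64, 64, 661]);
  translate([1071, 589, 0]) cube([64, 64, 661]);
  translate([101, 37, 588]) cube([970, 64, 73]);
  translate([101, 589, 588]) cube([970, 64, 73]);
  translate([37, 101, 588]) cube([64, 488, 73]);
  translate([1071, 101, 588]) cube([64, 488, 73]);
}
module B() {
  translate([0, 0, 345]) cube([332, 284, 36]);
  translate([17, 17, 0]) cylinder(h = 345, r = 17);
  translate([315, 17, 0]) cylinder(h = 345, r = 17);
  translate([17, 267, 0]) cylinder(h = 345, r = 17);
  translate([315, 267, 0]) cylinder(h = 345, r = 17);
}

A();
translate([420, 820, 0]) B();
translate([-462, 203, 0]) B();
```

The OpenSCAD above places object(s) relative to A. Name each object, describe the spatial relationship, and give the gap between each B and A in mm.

A is a table. B is a stool. Two stools sit around the table at the +y, −x sides. The gap between each stool and the table is 130 mm.

Each stool's nearest face is 130 mm from the table's bounding box.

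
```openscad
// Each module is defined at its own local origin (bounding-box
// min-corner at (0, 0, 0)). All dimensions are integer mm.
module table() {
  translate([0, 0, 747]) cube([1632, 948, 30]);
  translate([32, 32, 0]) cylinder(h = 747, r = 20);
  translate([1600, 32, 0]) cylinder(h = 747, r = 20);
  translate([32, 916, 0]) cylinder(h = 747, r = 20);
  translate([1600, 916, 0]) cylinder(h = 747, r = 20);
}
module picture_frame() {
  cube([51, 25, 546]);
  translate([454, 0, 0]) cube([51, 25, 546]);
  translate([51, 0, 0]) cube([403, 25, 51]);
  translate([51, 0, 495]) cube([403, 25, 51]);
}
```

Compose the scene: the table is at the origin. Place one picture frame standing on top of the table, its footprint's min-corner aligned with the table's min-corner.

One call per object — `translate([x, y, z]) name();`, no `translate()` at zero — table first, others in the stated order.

table();
translate([0, 0, 777]) picture_frame();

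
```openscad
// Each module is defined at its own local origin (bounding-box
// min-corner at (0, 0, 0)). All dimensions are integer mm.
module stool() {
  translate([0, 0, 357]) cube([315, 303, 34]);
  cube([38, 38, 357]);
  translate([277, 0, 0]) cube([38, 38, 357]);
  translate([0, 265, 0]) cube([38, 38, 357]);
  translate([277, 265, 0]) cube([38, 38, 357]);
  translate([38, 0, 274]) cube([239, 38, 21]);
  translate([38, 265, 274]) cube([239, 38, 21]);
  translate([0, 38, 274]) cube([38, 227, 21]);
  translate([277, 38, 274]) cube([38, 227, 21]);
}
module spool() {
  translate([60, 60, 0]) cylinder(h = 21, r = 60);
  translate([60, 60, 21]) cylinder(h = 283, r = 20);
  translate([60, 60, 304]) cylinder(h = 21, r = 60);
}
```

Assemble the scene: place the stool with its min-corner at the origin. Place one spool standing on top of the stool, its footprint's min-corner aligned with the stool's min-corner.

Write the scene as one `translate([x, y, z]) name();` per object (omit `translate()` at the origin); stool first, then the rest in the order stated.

stool();
translate([0, 0, 391]) spool();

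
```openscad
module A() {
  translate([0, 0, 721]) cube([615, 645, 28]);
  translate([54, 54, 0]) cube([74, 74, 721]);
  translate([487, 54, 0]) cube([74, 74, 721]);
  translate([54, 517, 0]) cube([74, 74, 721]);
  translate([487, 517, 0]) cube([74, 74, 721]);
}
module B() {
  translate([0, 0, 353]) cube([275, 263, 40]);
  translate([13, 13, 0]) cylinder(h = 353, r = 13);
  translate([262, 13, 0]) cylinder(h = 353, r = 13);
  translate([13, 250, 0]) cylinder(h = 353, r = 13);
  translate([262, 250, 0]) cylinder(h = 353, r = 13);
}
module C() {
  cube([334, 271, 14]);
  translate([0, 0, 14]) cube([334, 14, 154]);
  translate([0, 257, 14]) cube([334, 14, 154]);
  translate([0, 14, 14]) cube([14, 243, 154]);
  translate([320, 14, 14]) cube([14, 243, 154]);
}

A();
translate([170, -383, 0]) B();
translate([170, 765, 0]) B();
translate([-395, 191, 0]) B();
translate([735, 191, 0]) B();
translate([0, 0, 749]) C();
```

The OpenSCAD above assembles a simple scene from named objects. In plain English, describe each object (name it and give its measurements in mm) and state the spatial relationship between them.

A is a rectangular dining table. The top is 615×645×28 mm with its upper surface at z = 749 mm. It stands on four 74×74 mm square legs, each inset 54 mm from the nearest pair of top edges, running from the floor to the underside of the top.

B is a four-legged stool. The seat is a 275×263×40 mm slab whose top surface is at z = 393 mm; four round legs, each 26 mm in diameter, run from the floor (z = 0) to the underside of the seat, each leg's axis is inset half a diameter from the nearest pair of seat edges (so the leg's bounding box is flush with the corner).

C is an open-topped rectangular box: outside dimensions 334×271×168 mm, with a uniform wall and base thickness of 14 mm. The base is a full 334×271 slab on the floor; four walls sit on top of the base. The front and back walls (the −y and +y sides) span the full width; the two side walls fit between them.

Four stools sit around the table at the −y, +y, −x, +x sides. The open box is on top of the table.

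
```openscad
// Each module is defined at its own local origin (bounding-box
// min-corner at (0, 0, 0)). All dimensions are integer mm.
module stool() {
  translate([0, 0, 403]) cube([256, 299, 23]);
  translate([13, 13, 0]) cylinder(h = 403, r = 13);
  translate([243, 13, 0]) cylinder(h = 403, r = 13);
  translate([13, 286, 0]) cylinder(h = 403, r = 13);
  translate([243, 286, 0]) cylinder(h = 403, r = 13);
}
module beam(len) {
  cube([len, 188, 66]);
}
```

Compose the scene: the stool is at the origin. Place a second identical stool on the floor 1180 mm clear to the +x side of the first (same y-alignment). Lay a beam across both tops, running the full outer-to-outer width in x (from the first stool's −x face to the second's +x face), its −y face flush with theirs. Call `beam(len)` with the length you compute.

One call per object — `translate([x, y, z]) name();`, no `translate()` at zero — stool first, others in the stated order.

stool();
translate([1436, 0, 0]) stool();
translate([0, 0, 426]) beam(1692);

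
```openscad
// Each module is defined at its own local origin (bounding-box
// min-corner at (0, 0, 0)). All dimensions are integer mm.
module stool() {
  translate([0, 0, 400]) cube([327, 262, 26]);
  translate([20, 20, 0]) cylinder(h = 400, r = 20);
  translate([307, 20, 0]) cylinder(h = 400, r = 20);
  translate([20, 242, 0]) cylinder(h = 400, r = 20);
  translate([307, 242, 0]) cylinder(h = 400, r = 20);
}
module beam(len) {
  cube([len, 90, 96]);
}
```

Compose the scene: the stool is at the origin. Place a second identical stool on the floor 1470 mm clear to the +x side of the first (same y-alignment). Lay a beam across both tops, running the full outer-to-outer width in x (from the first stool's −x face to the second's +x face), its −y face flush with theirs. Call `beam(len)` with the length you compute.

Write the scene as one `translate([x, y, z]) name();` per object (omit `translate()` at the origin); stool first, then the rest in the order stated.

stool();
translate([1797, 0, 0]) stool();
translate([0, 0, 426]) beam(2124);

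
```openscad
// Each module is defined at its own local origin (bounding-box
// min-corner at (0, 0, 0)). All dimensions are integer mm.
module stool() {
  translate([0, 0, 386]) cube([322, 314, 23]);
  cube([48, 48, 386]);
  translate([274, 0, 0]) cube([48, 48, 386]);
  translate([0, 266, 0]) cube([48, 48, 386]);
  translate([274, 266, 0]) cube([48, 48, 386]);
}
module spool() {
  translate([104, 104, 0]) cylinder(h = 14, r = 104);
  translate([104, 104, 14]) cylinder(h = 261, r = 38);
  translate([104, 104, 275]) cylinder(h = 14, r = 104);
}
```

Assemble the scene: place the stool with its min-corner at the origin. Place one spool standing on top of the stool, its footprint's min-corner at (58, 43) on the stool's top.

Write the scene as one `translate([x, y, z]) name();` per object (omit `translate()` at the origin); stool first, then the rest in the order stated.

stool();
translate([58, 43, 409]) spool();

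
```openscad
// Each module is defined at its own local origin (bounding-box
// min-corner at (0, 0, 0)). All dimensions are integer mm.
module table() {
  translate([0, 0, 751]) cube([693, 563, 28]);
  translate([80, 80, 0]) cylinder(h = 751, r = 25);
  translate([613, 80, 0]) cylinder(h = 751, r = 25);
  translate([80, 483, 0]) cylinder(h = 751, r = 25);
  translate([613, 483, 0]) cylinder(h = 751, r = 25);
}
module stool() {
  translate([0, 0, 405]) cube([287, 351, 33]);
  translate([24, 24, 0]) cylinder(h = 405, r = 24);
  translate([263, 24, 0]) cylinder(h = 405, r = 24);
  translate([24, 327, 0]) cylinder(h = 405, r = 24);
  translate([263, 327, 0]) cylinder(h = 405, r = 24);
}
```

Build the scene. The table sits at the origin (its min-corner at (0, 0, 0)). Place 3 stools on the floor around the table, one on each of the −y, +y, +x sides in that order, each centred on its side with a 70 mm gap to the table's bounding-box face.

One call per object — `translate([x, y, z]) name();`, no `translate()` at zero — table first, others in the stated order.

table();
translate([203, -421, 0]) stool();
translate([203, 633, 0]) stool();
translate([763, 106, 0]) stool();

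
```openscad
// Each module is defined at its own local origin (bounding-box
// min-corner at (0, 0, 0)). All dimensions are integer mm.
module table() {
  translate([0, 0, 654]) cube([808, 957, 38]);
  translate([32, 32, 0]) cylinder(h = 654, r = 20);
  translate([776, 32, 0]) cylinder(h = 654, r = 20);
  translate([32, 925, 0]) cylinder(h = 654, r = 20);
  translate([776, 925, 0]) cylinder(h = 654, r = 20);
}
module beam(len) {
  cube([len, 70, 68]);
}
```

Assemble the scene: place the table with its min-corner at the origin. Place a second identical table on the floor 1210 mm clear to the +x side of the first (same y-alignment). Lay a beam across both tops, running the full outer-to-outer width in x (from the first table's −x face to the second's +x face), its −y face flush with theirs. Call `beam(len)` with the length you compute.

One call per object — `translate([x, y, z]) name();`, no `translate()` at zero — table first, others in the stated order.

table();
translate([2018, 0, 0]) table();
translate([0, 0, 692]) beam(2826);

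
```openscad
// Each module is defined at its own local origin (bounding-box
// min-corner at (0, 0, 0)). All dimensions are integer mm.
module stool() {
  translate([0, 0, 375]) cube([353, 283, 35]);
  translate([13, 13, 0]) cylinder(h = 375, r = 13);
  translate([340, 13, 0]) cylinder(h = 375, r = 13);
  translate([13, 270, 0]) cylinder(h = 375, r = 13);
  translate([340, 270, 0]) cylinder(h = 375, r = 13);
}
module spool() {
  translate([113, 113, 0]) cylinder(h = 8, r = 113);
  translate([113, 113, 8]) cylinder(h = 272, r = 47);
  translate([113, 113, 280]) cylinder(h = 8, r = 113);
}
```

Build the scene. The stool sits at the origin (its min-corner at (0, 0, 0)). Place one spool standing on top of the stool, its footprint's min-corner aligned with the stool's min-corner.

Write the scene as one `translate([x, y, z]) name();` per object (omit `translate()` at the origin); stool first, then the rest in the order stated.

stool();
translate([0, 0, 410]) spool();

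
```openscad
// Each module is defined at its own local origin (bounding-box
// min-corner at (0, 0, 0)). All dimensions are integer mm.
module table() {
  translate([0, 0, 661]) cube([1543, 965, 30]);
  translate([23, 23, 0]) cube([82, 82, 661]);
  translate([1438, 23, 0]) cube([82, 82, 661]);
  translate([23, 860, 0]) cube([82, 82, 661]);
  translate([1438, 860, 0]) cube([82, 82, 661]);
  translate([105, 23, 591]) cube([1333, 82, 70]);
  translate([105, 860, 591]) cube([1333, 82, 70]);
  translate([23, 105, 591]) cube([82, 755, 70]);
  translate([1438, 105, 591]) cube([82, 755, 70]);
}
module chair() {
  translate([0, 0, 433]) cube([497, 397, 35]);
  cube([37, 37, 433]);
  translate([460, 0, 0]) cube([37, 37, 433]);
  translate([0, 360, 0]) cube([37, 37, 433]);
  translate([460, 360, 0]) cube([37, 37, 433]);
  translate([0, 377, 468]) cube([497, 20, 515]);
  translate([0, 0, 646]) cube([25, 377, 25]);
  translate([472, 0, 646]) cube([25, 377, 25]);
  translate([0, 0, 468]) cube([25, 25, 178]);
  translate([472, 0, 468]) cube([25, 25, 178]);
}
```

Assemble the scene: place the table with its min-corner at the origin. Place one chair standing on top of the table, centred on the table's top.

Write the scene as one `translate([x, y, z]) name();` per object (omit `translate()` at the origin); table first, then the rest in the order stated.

table();
translate([523, 284, 691]) chair();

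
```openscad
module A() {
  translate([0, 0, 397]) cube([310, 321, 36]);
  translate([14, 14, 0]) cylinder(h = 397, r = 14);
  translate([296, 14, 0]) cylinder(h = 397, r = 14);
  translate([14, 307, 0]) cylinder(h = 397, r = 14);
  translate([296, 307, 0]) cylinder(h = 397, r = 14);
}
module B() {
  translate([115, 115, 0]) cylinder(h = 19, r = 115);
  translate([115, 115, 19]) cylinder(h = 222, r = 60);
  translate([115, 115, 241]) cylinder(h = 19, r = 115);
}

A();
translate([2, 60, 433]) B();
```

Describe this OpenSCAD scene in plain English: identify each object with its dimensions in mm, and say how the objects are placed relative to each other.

A is a four-legged stool. The seat is 310×321 mm, 36 mm thick, top at z = 433 mm. It stands on four round legs, each 28 mm in diameter, from z = 0 to the seat underside, each leg's axis is inset half a diameter from the nearest pair of seat edges (so the leg's bounding box is flush with the corner).

B is a spool: two coaxial disc flanges of radius 115 mm and thickness 19 mm, joined by a core cylinder of radius 60 mm and height 222 mm. The lower flange rests on z = 0 and the three cylinders share a vertical axis.

The spool is on top of the stool.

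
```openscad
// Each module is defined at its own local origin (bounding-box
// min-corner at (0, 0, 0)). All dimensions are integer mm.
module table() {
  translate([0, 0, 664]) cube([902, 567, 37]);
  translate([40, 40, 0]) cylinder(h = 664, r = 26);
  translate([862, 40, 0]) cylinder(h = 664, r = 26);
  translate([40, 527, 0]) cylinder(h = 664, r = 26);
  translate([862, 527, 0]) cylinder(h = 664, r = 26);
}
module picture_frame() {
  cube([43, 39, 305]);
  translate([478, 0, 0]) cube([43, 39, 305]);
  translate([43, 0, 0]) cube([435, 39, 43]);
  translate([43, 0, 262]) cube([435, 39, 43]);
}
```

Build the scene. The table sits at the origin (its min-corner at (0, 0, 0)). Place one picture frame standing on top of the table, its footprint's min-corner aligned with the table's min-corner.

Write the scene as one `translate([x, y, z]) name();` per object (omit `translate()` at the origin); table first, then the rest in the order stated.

table();
translate([0, 0, 701]) picture_frame();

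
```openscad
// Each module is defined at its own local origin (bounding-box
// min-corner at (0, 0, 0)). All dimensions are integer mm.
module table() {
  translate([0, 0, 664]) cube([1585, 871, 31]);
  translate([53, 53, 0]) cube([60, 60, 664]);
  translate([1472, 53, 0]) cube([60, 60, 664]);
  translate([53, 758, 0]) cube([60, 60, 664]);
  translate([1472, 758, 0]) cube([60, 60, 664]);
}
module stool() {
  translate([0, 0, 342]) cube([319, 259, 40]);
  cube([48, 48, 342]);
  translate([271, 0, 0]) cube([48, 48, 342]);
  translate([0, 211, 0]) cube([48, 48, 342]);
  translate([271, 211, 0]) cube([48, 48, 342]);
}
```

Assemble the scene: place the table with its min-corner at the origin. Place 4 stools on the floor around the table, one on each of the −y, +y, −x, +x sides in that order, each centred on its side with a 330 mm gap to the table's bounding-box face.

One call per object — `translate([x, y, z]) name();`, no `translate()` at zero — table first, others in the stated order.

table();
translate([633, -589, 0]) stool();
translate([633, 1201, 0]) stool();
translate([-649, 306, 0]) stool();
translate([1915, 306, 0]) stool();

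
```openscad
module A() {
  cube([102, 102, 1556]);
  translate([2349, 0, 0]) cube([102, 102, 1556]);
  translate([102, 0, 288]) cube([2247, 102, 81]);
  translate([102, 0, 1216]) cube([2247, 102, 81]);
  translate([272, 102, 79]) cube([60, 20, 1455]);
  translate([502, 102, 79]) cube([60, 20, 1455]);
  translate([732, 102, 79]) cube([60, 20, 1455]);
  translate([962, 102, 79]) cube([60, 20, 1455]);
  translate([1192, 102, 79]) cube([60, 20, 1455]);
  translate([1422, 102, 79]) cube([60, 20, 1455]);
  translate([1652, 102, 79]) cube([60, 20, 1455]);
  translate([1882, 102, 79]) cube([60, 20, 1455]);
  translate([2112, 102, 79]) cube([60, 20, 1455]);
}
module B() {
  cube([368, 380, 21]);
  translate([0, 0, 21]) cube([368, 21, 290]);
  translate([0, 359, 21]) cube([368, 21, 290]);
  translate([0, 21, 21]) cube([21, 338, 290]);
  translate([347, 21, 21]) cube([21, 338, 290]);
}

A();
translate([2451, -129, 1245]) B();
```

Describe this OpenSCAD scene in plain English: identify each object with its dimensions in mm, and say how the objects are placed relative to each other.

A is a fence section. Two 102×102 mm posts, 1556 mm tall, stand on the floor with a clear span of 2247 mm between their inner faces. Two horizontal rails of 102×81 mm section span the gap between the posts with their undersides at z = 288 mm and z = 1216 mm, flush with the posts' −y face. 9 pickets, each 60 mm wide, 20 mm thick and 1455 mm tall, are fixed to the +y face of the rails with their bottoms at z = 79 mm, evenly spaced across the span with equal gaps (rounded down to the nearest mm) at the −x end and between each pair — any rounding remainder accumulates at the +x end.

B is an open storage box with external size 368×380×311 mm and wall thickness 21 mm (the base is also 21 mm thick). The base covers the whole footprint; the four walls stand on the base, with the y-facing walls full-width and the x-facing walls fitting between their inner faces.

The open box is beside the fence section with their tops flush at z = 1556.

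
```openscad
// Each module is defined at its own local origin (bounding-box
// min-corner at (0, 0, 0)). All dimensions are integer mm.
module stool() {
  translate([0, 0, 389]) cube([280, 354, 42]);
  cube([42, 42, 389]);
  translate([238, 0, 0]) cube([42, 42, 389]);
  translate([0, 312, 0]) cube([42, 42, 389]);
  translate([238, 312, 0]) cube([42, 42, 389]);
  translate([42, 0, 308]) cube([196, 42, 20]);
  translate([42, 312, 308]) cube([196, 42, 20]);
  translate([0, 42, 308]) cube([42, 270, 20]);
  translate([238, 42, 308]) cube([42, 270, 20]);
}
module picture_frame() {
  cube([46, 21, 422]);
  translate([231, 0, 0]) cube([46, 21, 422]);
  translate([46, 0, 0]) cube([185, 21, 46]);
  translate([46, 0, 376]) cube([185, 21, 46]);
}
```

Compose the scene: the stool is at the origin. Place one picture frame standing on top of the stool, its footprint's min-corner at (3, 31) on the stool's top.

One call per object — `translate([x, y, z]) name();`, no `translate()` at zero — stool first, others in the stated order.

stool();
translate([3, 31, 431]) picture_frame();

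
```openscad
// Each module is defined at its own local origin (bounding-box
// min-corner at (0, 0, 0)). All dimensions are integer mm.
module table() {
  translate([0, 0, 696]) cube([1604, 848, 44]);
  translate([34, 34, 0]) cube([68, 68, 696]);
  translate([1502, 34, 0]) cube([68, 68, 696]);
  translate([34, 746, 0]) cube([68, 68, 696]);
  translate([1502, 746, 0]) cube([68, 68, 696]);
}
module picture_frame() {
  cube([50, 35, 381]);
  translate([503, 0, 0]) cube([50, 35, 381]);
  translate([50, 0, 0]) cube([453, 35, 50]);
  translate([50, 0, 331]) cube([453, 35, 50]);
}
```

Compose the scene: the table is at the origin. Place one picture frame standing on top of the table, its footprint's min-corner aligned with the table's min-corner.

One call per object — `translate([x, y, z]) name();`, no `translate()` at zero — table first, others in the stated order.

table();
translate([0, 0, 740]) picture_frame();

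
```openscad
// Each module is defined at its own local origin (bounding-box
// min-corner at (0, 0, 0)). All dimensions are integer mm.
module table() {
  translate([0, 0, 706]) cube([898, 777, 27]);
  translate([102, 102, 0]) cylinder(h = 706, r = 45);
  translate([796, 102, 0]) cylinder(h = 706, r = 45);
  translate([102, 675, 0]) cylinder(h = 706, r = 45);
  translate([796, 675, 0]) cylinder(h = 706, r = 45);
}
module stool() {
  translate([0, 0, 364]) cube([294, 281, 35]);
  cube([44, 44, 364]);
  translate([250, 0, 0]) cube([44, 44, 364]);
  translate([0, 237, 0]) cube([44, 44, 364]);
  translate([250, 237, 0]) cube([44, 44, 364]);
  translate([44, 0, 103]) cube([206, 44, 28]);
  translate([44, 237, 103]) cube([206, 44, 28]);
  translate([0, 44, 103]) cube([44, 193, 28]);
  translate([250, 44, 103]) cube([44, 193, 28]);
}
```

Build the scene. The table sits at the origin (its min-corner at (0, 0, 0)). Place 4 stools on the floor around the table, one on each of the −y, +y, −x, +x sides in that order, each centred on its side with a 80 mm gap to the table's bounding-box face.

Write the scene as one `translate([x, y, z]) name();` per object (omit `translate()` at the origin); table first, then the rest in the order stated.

table();
translate([302, -361, 0]) stool();
translate([302, 857, 0]) stool();
translate([-374, 248, 0]) stool();
translate([978, 248, 0]) stool();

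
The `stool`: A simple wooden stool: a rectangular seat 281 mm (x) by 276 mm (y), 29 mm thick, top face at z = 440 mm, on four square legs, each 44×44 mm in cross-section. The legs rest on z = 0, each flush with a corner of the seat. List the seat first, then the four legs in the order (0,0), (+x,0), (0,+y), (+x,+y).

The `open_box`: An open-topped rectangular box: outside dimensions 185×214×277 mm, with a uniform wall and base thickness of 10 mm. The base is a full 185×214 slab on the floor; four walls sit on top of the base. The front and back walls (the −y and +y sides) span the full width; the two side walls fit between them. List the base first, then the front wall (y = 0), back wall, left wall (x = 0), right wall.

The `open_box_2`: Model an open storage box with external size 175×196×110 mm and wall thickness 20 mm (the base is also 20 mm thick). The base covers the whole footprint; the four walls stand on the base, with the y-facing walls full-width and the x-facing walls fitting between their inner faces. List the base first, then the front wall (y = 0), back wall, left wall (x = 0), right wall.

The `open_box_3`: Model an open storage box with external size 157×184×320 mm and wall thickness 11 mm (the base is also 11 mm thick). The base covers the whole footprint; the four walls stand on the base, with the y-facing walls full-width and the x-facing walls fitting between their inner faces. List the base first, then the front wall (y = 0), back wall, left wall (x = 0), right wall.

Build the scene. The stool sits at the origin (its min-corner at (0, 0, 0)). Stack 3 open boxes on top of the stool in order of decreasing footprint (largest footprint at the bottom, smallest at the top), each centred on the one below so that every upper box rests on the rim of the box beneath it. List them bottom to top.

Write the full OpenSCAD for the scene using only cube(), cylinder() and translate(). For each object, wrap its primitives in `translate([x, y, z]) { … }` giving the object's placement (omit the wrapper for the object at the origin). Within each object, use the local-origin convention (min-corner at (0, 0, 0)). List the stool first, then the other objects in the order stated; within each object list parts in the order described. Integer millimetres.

translate([0, 0, 411]) cube([281, 276, 29]);
cube([44, 44, 411]);
translate([237, 0, 0]) cube([44, 44, 411]);
translate([0, 232, 0]) cube([44, 44, 411]);
translate([237, 232, 0]) cube([44, 44, 411]);
translate([48, 31, 440]) {
  cube([185, 214, 10]);
  translate([0, 0, 10]) cube([185, 10, 267]);
  translate([0, 204, 10]) cube([185, 10, 267]);
  translate([0, 10, 10]) cube([10, 194, 267]);
  translate([175, 10, 10]) cube([10, 194, 267]);
}
translate([53, 40, 717]) {
  cube([175, 196, 20]);
  translate([0, 0, 20]) cube([175, 20, 90]);
  translate([0, 176, 20]) cube([175, 20, 90]);
  translate([0, 20, 20]) cube([20, 156, 90]);
  translate([155, 20, 20]) cube([20, 156, 90]);
}
translate([62, 46, 827]) {
  cube([157, 184, 11]);
  translate([0, 0, 11]) cube([157, 11, 309]);
  translate([0, 173, 11]) cube([157, 11, 309]);
  translate([0, 11, 11]) cube([11, 162, 309]);
  translate([146, 11, 11]) cube([11, 162, 309]);
}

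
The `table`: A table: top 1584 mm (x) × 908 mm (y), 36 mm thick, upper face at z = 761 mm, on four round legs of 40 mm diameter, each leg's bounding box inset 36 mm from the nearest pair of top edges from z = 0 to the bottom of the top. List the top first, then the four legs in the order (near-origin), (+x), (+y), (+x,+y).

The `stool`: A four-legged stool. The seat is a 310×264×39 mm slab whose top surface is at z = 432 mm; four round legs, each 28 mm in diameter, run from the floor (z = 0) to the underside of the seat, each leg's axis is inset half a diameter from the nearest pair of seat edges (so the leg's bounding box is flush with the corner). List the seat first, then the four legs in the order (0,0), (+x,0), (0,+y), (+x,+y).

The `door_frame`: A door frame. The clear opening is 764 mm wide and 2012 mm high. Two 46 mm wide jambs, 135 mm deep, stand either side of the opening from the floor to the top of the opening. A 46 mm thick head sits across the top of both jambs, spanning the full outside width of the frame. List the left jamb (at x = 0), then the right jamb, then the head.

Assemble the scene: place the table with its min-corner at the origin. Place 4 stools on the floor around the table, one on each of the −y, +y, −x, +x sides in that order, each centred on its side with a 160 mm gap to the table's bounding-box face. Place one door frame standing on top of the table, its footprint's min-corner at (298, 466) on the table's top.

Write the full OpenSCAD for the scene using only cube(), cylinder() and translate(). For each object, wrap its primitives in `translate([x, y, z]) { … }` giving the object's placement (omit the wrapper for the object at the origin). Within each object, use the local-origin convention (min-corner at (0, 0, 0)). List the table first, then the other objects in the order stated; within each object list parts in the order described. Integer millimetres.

translate([0, 0, 725]) cube([1584, 908, 36]);
translate([56, 56, 0]) cylinder(h = 725, r = 20);
translate([1528, 56, 0]) cylinder(h = 725, r = 20);
translate([56, 852, 0]) cylinder(h = 725, r = 20);
translate([1528, 852, 0]) cylinder(h = 725, r = 20);
translate([637, -424, 0]) {
  translate([0, 0, 393]) cube([310, 264, 39]);
  translate([14, 14, 0]) cylinder(h = 393, r = 14);
  translate([296, 14, 0]) cylinder(h = 393, r = 14);
  translate([14, 250, 0]) cylinder(h = 393, r = 14);
  translate([296, 250, 0]) cylinder(h = 393, r = 14);
}
translate([637, 1068, 0]) {
  translate([0, 0, 393]) cube([310, 264, 39]);
  translate([14, 14, 0]) cylinder(h = 393, r = 14);
  translate([296, 14, 0]) cylinder(h = 393, r = 14);
  translate([14, 250, 0]) cylinder(h = 393, r = 14);
  translate([296, 250, 0]) cylinder(h = 393, r = 14);
}
translate([-470, 322, 0]) {
  translate([0, 0, 393]) cube([310, 264, 39]);
  translate([14, 14, 0]) cylinder(h = 393, r = 14);
  translate([296, 14, 0]) cylinder(h = 393, r = 14);
  translate([14, 250, 0]) cylinder(h = 393, r = 14);
  translate([296, 250, 0]) cylinder(h = 393, r = 14);
}
translate([1744, 322, 0]) {
  translate([0, 0, 393]) cube([310, 264, 39]);
  translate([14, 14, 0]) cylinder(h = 393, r = 14);
  translate([296, 14, 0]) cylinder(h = 393, r = 14);
  translate([14, 250, 0]) cylinder(h = 393, r = 14);
  translate([296, 250, 0]) cylinder(h = 393, r = 14);
}
translate([298, 466, 761]) {
  cube([46, 135, 2012]);
  translate([810, 0, 0]) cube([46, 135, 2012]);
  translate([0, 0, 2012]) cube([856, 135, 46]);
}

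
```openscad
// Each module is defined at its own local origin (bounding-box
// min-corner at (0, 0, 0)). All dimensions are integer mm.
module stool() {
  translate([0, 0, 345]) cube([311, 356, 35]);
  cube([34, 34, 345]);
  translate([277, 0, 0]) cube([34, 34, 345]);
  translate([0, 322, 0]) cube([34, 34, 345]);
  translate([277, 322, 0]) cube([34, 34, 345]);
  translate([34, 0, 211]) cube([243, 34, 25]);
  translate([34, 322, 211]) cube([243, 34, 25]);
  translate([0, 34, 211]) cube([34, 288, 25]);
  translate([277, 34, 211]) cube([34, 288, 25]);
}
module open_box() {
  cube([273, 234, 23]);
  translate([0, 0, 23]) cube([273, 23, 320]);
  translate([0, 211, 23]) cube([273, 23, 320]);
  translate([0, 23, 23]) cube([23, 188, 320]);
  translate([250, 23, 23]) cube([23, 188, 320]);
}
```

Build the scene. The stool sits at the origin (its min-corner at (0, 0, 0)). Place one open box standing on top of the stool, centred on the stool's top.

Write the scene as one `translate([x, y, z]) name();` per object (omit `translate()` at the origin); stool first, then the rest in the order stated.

stool();
translate([19, 61, 380]) open_box();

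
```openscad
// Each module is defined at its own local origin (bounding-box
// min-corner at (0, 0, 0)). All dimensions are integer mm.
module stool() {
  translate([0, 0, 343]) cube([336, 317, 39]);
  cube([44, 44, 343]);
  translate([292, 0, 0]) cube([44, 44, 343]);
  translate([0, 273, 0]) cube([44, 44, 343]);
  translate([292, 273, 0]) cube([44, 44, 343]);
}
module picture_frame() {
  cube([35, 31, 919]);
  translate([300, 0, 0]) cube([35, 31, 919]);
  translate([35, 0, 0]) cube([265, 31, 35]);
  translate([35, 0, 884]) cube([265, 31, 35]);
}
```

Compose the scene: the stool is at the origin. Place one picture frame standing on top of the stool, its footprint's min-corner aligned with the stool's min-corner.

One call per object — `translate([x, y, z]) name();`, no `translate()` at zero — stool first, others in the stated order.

stool();
translate([0, 0, 382]) picture_frame();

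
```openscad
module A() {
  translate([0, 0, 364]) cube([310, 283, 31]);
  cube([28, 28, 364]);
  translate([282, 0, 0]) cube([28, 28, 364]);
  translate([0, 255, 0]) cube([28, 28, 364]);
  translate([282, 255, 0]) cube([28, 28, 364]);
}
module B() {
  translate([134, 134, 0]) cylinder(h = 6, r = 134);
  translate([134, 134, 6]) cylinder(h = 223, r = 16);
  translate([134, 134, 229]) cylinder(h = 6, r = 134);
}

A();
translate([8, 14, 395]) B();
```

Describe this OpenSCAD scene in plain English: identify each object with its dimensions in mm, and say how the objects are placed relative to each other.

A is a simple wooden stool: a rectangular seat 310 mm (x) by 283 mm (y), 31 mm thick, top face at z = 395 mm, on four square legs, each 28×28 mm in cross-section. The legs rest on z = 0, each flush with a corner of the seat.

B is a spool: two coaxial disc flanges of radius 134 mm and thickness 6 mm, joined by a core cylinder of radius 16 mm and height 223 mm. The lower flange rests on z = 0 and the three cylinders share a vertical axis.

The spool is on top of the stool.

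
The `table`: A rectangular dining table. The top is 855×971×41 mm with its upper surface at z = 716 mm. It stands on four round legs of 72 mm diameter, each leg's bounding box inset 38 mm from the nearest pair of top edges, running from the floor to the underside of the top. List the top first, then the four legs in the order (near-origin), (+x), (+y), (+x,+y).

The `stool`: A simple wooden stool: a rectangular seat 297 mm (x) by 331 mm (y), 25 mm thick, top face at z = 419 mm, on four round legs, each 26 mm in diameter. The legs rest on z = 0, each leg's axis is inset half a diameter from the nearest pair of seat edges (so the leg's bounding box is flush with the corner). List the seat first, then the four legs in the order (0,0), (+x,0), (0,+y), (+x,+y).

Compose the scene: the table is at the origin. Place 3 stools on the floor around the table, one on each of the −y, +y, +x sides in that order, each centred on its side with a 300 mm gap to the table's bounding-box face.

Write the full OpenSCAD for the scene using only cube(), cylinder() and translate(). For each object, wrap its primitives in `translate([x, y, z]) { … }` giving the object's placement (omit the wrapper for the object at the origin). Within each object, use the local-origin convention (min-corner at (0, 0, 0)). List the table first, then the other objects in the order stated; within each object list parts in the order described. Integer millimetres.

translate([0, 0, 675]) cube([855, 971, 41]);
translate([74, 74, 0]) cylinder(h = 675, r = 36);
translate([781, 74, 0]) cylinder(h = 675, r = 36);
translate([74, 897, 0]) cylinder(h = 675, r = 36);
translate([781, 897, 0]) cylinder(h = 675, r = 36);
translate([279, -631, 0]) {
  translate([0, 0, 394]) cube([297, 331, 25]);
  translate([13, 13, 0]) cylinder(h = 394, r = 13);
  translate([284, 13, 0]) cylinder(h = 394, r = 13);
  translate([13, 318, 0]) cylinder(h = 394, r = 13);
  translate([284, 318, 0]) cylinder(h = 394, r = 13);
}
translate([279, 1271, 0]) {
  translate([0, 0, 394]) cube([297, 331, 25]);
  translate([13, 13, 0]) cylinder(h = 394, r = 13);
  translate([284, 13, 0]) cylinder(h = 394, r = 13);
  translate([13, 318, 0]) cylinder(h = 394, r = 13);
  translate([284, 318, 0]) cylinder(h = 394, r = 13);
}
translate([1155, 320, 0]) {
  translate([0, 0, 394]) cube([297, 331, 25]);
  translate([13, 13, 0]) cylinder(h = 394, r = 13);
  translate([284, 13, 0]) cylinder(h = 394, r = 13);
  translate([13, 318, 0]) cylinder(h = 394, r = 13);
  translate([284, 318, 0]) cylinder(h = 394, r = 13);
}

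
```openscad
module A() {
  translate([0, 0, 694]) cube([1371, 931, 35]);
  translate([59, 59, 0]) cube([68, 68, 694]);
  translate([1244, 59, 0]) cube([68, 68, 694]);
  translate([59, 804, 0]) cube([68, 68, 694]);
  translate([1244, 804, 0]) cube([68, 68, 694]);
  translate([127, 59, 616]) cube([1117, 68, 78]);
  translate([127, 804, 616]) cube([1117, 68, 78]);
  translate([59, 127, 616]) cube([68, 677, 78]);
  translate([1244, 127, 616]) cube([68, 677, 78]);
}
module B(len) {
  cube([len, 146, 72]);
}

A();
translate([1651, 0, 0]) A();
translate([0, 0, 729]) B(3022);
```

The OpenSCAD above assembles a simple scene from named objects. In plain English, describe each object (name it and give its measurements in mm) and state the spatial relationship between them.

A is a table: top 1371 mm (x) × 931 mm (y), 35 mm thick, upper face at z = 729 mm, on four 68×68 mm square legs, each inset 59 mm from the nearest pair of top edges, running from z = 0 to the bottom of the top. Four apron rails, 68 mm thick and 78 mm tall, run between adjacent legs with their top edges flush with the underside of the top and their outer faces flush with the legs' outer faces.

B is a rectangular beam 3022 mm long (x), 146 mm deep (y), 72 mm thick (z).

The beam spans the tops of two tables placed 280 mm apart, resting at z = 729 mm.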